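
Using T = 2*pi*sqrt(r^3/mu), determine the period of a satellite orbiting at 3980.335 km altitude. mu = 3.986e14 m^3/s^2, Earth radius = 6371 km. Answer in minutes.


r = 10351.3350 km = 1.0351335e+07 m
T = 2*pi*sqrt(r^3/mu) = 2*pi*sqrt(1.109147e+21 / 3.986e14)
T = 10481.0735 s = 174.6846 min

174.6846 minutes


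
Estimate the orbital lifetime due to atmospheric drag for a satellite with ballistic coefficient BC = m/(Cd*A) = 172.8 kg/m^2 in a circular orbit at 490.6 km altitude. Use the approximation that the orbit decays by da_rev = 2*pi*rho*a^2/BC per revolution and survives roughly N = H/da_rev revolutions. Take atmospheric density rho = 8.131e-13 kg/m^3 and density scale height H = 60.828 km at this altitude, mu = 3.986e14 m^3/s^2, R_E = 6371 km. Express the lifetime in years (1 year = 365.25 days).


a = R_E + alt = 6861.6000 km = 6.8616e+06 m
da_rev = 2*pi*rho*a^2/BC = 2*pi*8.131e-13*(6.8616e+06)^2/172.8 = 1.391973 m per revolution
N = H/da_rev = 60828.0000 m / 1.391973 m = 43699.1160 revolutions
P = 2*pi*sqrt(a^3/mu) = 5656.5199 s
lifetime = N*P = 43699.1160 * 5656.5199 = 2.4718492e+08 s = 2860.9366 days
years = 2860.9366 / 365.25 = 7.8328 years

7.8328 years


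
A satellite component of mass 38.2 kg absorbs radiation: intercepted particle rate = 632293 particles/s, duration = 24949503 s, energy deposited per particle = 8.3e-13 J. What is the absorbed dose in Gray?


Total energy deposited = rate * time * E_per
  = 632293 * 24949503 * 8.3e-13 = 13.0936 J
Dose = E_total / mass = 13.0936 / 38.2
Dose = 0.3427638 Gy

0.3428 Gy


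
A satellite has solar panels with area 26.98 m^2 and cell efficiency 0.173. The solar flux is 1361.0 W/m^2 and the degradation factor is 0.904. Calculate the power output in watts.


P = area * eta * S * degradation
P = 26.98 * 0.173 * 1361.0 * 0.904
P = 5742.6798 W

5742.6798 W


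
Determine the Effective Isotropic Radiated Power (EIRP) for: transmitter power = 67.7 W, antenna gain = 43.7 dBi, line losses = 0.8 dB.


Pt = 67.7 W = 18.3059 dBW
EIRP = Pt_dBW + Gt - losses = 18.3059 + 43.7 - 0.8 = 61.2059 dBW

61.2059 dBW


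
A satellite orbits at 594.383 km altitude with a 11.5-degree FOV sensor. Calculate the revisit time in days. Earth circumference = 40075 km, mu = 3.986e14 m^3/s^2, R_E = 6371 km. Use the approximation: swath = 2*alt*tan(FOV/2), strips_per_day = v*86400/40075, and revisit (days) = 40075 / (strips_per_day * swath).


swath = 2*594.383*tan(0.1003564) = 119.7024 km
v = sqrt(mu/r) = 7564.7773 m/s = 7.5648 km/s
strips/day = v*86400/40075 = 7.5648*86400/40075 = 16.3093
coverage/day = strips * swath = 16.3093 * 119.7024 = 1952.2677 km
revisit = 40075 / 1952.2677 = 20.5274 days

20.5274 days


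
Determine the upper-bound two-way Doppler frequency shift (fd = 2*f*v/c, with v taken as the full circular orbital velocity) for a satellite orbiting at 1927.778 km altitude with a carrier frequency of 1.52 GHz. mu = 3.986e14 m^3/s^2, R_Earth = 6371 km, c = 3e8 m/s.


r = 8.298778e+06 m
v = sqrt(mu/r) = 6930.4522 m/s (worst-case radial velocity)
f = 1.52 GHz = 1.52e+09 Hz
fd = 2*f*v/c = 2*1.52e+09*6930.4522/3.0e+08
fd = 70228.5825 Hz

70228.5825 Hz


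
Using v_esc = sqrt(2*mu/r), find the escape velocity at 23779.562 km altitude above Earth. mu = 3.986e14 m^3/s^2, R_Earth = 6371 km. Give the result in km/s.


r = 6371.0 + 23779.562 = 30150.5620 km = 3.0150562e+07 m
v_esc = sqrt(2*mu/r) = sqrt(2*3.986e14 / 3.0150562e+07)
v_esc = 5142.0458 m/s = 5.1420 km/s

5.1420 km/s


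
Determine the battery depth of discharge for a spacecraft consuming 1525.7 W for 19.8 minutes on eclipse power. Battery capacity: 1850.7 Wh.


E_used = P * t / 60 = 1525.7 * 19.8 / 60 = 503.4810 Wh
DOD = E_used / E_total * 100 = 503.4810 / 1850.7 * 100
DOD = 27.2049 %

27.2049 %


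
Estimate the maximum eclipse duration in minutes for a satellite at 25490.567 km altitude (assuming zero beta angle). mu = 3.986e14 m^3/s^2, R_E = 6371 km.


r = 31861.5670 km
T = 943.3235 min
Eclipse fraction = arcsin(R_E/r)/pi = arcsin(6371.0000/31861.5670)/pi
= arcsin(0.1999588)/pi = 0.06408082
Eclipse duration = 0.06408082 * 943.3235 = 60.4490 min

60.4490 minutes


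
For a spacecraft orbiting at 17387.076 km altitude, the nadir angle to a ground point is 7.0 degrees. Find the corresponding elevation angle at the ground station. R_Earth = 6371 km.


r = R_E + alt = 23758.0760 km
Law of sines in the satellite / Earth-center / ground-point triangle:
  sin(nadir)/R_E = sin(90 + el)/r  =>  cos(el) = (r/R_E)*sin(nadir)
cos(el) = (23758.0760 / 6371.0000) * sin(7.0 deg) = 0.4544626
el = arccos(0.4544626) = 62.9696 deg
(Earth-central angle = 90 - nadir - el = 20.0304 deg)

62.9696 degrees


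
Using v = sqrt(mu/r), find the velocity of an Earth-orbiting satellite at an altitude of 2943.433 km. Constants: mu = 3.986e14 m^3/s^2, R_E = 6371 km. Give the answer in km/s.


r = R_E + alt = 6371.0 + 2943.433 = 9314.4330 km = 9.314433e+06 m
v = sqrt(mu/r) = sqrt(3.986e14 / 9.314433e+06) = 6541.6972 m/s = 6.5417 km/s

6.5417 km/s


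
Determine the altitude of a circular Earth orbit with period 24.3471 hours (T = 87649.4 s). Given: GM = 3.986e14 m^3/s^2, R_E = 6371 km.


T = 87649.4 s
r = (mu*T^2/(4*pi^2))^(1/3) = (3.986e14 * 87649.4^2 / (4*pi^2))^(1/3)
r = 4.2647327e+07 m = 42647.3271 km
alt = r - R_E = 42647.3271 - 6371 = 36276.3271 km

36276.3271 km


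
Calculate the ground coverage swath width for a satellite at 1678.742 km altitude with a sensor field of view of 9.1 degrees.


FOV = 9.1 deg = 0.158825 rad
swath = 2 * alt * tan(FOV/2) = 2 * 1678.742 * tan(0.07941248)
swath = 2 * 1678.742 * 0.07957984
swath = 267.1880 km

267.1880 km


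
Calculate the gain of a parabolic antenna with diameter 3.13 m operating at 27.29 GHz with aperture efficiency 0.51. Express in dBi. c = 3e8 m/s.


lambda = c/f = 3e8 / 2.729e+10 = 0.01099304 m
G = eta*(pi*D/lambda)^2 = 0.51*(pi*3.13/0.01099304)^2
G = 408059.1856 (linear)
G = 10*log10(408059.1856) = 56.1072 dBi

56.1072 dBi


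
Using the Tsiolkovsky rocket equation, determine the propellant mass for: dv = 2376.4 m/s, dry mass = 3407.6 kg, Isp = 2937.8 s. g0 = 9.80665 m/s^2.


ve = Isp * g0 = 2937.8 * 9.80665 = 28809.976370 m/s
mass ratio = exp(dv/ve) = exp(2376.4/28809.976370) = 1.08598273
m_prop = m_dry * (mr - 1) = 3407.6 * (1.08598273 - 1)
m_prop = 292.9947 kg

292.9947 kg


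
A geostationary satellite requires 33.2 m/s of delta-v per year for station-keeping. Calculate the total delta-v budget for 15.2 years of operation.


dV = rate * years = 33.2 * 15.2
dV = 504.6400 m/s

504.6400 m/s


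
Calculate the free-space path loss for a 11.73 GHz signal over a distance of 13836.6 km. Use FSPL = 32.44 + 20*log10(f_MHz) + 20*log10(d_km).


f = 11.73 GHz = 11730.0000 MHz
d = 13836.6 km
FSPL = 32.44 + 20*log10(11730.0000) + 20*log10(13836.6)
FSPL = 32.44 + 81.3860 + 82.8206
FSPL = 196.6465 dB

196.6465 dB


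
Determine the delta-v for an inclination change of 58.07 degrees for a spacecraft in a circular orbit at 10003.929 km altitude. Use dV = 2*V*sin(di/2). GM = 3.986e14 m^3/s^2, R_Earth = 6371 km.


r = 16374.9290 km = 1.6374929e+07 m
V = sqrt(mu/r) = 4933.7704 m/s
di = 58.07 deg = 1.0135 rad
dV = 2*V*sin(di/2) = 2*4933.7704*sin(0.5067563)
dV = 4789.1498 m/s = 4.7891 km/s

4.7891 km/s


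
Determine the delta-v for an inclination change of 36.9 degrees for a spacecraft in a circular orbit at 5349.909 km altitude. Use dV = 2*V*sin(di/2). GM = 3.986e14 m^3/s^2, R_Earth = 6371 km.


r = 11720.9090 km = 1.1720909e+07 m
V = sqrt(mu/r) = 5831.6037 m/s
di = 36.9 deg = 0.6440265 rad
dV = 2*V*sin(di/2) = 2*5831.6037*sin(0.3220132)
dV = 3691.1365 m/s = 3.6911 km/s

3.6911 km/s


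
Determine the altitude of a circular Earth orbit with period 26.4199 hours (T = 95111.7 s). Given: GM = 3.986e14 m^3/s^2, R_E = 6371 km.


T = 95111.7 s
r = (mu*T^2/(4*pi^2))^(1/3) = (3.986e14 * 95111.7^2 / (4*pi^2))^(1/3)
r = 4.5034825e+07 m = 45034.8253 km
alt = r - R_E = 45034.8253 - 6371 = 38663.8253 km

38663.8253 km


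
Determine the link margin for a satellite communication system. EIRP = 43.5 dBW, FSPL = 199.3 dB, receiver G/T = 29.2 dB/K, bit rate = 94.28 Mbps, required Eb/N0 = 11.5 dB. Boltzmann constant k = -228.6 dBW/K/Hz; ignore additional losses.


C/N0 = EIRP - FSPL + G/T - k = 43.5 - 199.3 + 29.2 - (-228.6)
C/N0 = 102.0000 dB-Hz
R_b = 94.28 Mbps = 9.428e+07 bps -> 10*log10(R_b) = 79.7442 dB-Hz
Eb/N0 = C/N0 - 10*log10(R_b) = 102.0000 - 79.7442 = 22.2558 dB
Margin = Eb/N0 - Eb/N0_req = 22.2558 - 11.5 = 10.7558 dB (link closes)

10.7558 dB


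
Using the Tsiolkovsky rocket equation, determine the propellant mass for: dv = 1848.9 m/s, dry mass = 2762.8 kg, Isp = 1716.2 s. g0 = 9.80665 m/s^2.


ve = Isp * g0 = 1716.2 * 9.80665 = 16830.172730 m/s
mass ratio = exp(dv/ve) = exp(1848.9/16830.172730) = 1.11611764
m_prop = m_dry * (mr - 1) = 2762.8 * (1.11611764 - 1)
m_prop = 320.8098 kg

320.8098 kg


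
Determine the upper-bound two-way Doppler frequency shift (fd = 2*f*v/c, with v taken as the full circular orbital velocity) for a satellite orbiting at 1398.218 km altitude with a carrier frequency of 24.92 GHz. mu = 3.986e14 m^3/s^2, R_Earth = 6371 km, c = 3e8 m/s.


r = 7.769218e+06 m
v = sqrt(mu/r) = 7162.7533 m/s (worst-case radial velocity)
f = 24.92 GHz = 2.492e+10 Hz
fd = 2*f*v/c = 2*2.492e+10*7162.7533/3.0e+08
fd = 1.1899721e+06 Hz

1.1900e+06 Hz


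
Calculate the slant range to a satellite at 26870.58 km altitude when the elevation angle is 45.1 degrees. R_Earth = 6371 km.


h = 26870.58 km, el = 45.1 deg
d = -R_E*sin(el) + sqrt((R_E*sin(el))^2 + 2*R_E*h + h^2)
d = -6371.0000*sin(0.7871435) + sqrt((6371.0000*0.7083398)^2 + 2*6371.0000*26870.58 + 26870.58^2)
d = 28423.1451 km

28423.1451 km


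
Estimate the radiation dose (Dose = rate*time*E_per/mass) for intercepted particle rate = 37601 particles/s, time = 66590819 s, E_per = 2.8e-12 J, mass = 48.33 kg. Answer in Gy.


Total energy deposited = rate * time * E_per
  = 37601 * 66590819 * 2.8e-12 = 7.0109 J
Dose = E_total / mass = 7.0109 / 48.33
Dose = 0.1450624 Gy

0.1451 Gy


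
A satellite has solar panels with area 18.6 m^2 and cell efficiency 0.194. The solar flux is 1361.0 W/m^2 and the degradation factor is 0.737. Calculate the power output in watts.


P = area * eta * S * degradation
P = 18.6 * 0.194 * 1361.0 * 0.737
P = 3619.4309 W

3619.4309 W


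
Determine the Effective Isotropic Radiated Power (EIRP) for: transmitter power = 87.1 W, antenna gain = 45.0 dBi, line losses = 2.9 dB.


Pt = 87.1 W = 19.4002 dBW
EIRP = Pt_dBW + Gt - losses = 19.4002 + 45.0 - 2.9 = 61.5002 dBW

61.5002 dBW


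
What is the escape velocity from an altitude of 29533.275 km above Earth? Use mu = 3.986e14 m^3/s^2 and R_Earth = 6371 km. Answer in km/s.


r = 6371.0 + 29533.275 = 35904.2750 km = 3.5904275e+07 m
v_esc = sqrt(2*mu/r) = sqrt(2*3.986e14 / 3.5904275e+07)
v_esc = 4712.0573 m/s = 4.7121 km/s

4.7121 km/s


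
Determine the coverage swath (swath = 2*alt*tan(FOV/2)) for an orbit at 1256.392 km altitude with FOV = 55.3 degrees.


FOV = 55.3 deg = 0.9651671 rad
swath = 2 * alt * tan(FOV/2) = 2 * 1256.392 * tan(0.4825835)
swath = 2 * 1256.392 * 0.523899
swath = 1316.4451 km

1316.4451 km


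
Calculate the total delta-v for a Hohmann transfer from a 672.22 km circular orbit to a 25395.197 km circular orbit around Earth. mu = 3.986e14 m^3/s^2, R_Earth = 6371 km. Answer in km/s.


r1 = 7043.2200 km = 7.04322e+06 m
r2 = 31766.1970 km = 3.1766197e+07 m
dv1 = sqrt(mu/r1)*(sqrt(2*r2/(r1+r2)) - 1) = 2102.3905 m/s
dv2 = sqrt(mu/r2)*(1 - sqrt(2*r1/(r1+r2))) = 1408.1893 m/s
total dv = |dv1| + |dv2| = 2102.3905 + 1408.1893 = 3510.5798 m/s = 3.5106 km/s

3.5106 km/s


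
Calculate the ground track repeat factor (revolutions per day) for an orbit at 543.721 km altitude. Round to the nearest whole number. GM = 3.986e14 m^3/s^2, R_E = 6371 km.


r = 6.914721e+06 m
T = 2*pi*sqrt(r^3/mu) = 5722.3341 s = 95.3722 min
revs/day = 1440 / 95.3722 = 15.0987
Rounded: 15 revolutions per day

15 revolutions per day


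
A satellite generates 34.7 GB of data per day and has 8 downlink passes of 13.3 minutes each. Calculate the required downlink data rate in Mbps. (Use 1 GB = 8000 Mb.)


total contact time = 8 * 13.3 * 60 = 6384.0000 s
data = 34.7 GB = 277600.0000 Mb
rate = 277600.0000 / 6384.0000 = 43.4837 Mbps

43.4837 Mbps


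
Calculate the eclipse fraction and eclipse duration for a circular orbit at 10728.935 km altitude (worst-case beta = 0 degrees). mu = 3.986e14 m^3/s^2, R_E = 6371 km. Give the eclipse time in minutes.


r = 17099.9350 km
T = 370.8956 min
Eclipse fraction = arcsin(R_E/r)/pi = arcsin(6371.0000/17099.9350)/pi
= arcsin(0.3725745)/pi = 0.1215249
Eclipse duration = 0.1215249 * 370.8956 = 45.0730 min

45.0730 minutes


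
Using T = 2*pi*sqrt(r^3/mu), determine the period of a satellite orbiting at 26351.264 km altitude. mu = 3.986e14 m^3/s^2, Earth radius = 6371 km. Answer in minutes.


r = 32722.2640 km = 3.2722264e+07 m
T = 2*pi*sqrt(r^3/mu) = 2*pi*sqrt(3.5037252e+22 / 3.986e14)
T = 58908.2658 s = 981.8044 min

981.8044 minutes


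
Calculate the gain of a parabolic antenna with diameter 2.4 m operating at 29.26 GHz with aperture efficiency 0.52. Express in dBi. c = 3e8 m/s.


lambda = c/f = 3e8 / 2.926e+10 = 0.0102529 m
G = eta*(pi*D/lambda)^2 = 0.52*(pi*2.4/0.0102529)^2
G = 281210.6127 (linear)
G = 10*log10(281210.6127) = 54.4903 dBi

54.4903 dBi


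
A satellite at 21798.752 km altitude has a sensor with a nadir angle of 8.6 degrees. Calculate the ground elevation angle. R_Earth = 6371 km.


r = R_E + alt = 28169.7520 km
Law of sines in the satellite / Earth-center / ground-point triangle:
  sin(nadir)/R_E = sin(90 + el)/r  =>  cos(el) = (r/R_E)*sin(nadir)
cos(el) = (28169.7520 / 6371.0000) * sin(8.6 deg) = 0.6611793
el = arccos(0.6611793) = 48.6101 deg
(Earth-central angle = 90 - nadir - el = 32.7899 deg)

48.6101 degrees


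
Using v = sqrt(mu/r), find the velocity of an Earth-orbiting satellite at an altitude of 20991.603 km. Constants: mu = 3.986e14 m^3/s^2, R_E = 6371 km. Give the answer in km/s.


r = R_E + alt = 6371.0 + 20991.603 = 27362.6030 km = 2.7362603e+07 m
v = sqrt(mu/r) = sqrt(3.986e14 / 2.7362603e+07) = 3816.7169 m/s = 3.8167 km/s

3.8167 km/s


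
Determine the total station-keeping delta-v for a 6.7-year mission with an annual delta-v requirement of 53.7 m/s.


dV = rate * years = 53.7 * 6.7
dV = 359.7900 m/s

359.7900 m/s


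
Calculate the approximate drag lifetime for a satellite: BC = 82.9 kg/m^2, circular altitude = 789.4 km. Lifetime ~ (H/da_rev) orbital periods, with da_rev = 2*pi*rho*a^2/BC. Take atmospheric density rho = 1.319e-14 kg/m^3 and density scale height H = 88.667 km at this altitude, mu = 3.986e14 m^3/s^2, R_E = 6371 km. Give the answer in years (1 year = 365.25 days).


a = R_E + alt = 7160.4000 km = 7.1604e+06 m
da_rev = 2*pi*rho*a^2/BC = 2*pi*1.319e-14*(7.1604e+06)^2/82.9 = 0.0512559988 m per revolution
N = H/da_rev = 88667.0000 m / 0.0512559988 m = 1.7298853e+06 revolutions
P = 2*pi*sqrt(a^3/mu) = 6029.9977 s
lifetime = N*P = 1.7298853e+06 * 6029.9977 = 1.0431205e+10 s = 120731.5338 days
years = 120731.5338 / 365.25 = 330.5449 years

330.5449 years


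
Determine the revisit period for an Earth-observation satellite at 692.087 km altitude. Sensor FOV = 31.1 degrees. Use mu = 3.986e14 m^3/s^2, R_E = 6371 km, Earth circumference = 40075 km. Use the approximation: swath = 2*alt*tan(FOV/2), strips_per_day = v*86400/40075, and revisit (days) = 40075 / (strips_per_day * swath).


swath = 2*692.087*tan(0.2713987) = 385.1666 km
v = sqrt(mu/r) = 7512.2731 m/s = 7.5123 km/s
strips/day = v*86400/40075 = 7.5123*86400/40075 = 16.1961
coverage/day = strips * swath = 16.1961 * 385.1666 = 6238.2123 km
revisit = 40075 / 6238.2123 = 6.4241 days

6.4241 days


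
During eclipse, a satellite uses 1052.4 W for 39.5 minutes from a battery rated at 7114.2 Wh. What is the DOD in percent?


E_used = P * t / 60 = 1052.4 * 39.5 / 60 = 692.8300 Wh
DOD = E_used / E_total * 100 = 692.8300 / 7114.2 * 100
DOD = 9.7387 %

9.7387 %


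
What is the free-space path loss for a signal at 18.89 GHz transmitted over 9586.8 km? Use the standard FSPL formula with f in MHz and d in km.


f = 18.89 GHz = 18890.0000 MHz
d = 9586.8 km
FSPL = 32.44 + 20*log10(18890.0000) + 20*log10(9586.8)
FSPL = 32.44 + 85.5246 + 79.6335
FSPL = 197.5981 dB

197.5981 dB


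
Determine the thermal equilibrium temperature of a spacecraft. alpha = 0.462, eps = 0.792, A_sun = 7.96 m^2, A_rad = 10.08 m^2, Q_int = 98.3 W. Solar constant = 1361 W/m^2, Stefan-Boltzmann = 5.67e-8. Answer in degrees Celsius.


Numerator = alpha*S*A_sun + Q_int = 0.462*1361*7.96 + 98.3 = 5103.4047 W
Denominator = eps*sigma*A_rad = 0.792*5.67e-8*10.08 = 4.5265651e-07 W/K^4
T^4 = 1.1274343e+10 K^4
T = 325.8538 K = 52.7038 C

52.7038 degrees Celsius


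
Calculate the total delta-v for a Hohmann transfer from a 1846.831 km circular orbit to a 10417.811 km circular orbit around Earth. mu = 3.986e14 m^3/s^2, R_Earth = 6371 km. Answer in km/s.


r1 = 8217.8310 km = 8.217831e+06 m
r2 = 16788.8110 km = 1.6788811e+07 m
dv1 = sqrt(mu/r1)*(sqrt(2*r2/(r1+r2)) - 1) = 1105.7546 m/s
dv2 = sqrt(mu/r2)*(1 - sqrt(2*r1/(r1+r2))) = 922.3266 m/s
total dv = |dv1| + |dv2| = 1105.7546 + 922.3266 = 2028.0812 m/s = 2.0281 km/s

2.0281 km/s


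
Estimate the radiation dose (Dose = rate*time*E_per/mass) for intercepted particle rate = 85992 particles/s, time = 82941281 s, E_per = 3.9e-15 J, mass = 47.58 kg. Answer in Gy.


Total energy deposited = rate * time * E_per
  = 85992 * 82941281 * 3.9e-15 = 0.02781592 J
Dose = E_total / mass = 0.02781592 / 47.58
Dose = 5.8461366e-04 Gy

5.8461e-04 Gy


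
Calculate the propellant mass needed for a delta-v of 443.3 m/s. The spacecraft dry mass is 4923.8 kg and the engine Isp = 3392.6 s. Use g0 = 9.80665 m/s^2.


ve = Isp * g0 = 3392.6 * 9.80665 = 33270.040790 m/s
mass ratio = exp(dv/ve) = exp(443.3/33270.040790) = 1.01341346
m_prop = m_dry * (mr - 1) = 4923.8 * (1.01341346 - 1)
m_prop = 66.0452 kg

66.0452 kg


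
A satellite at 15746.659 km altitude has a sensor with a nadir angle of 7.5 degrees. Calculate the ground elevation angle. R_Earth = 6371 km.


r = R_E + alt = 22117.6590 km
Law of sines in the satellite / Earth-center / ground-point triangle:
  sin(nadir)/R_E = sin(90 + el)/r  =>  cos(el) = (r/R_E)*sin(nadir)
cos(el) = (22117.6590 / 6371.0000) * sin(7.5 deg) = 0.4531367
el = arccos(0.4531367) = 63.0549 deg
(Earth-central angle = 90 - nadir - el = 19.4451 deg)

63.0549 degrees


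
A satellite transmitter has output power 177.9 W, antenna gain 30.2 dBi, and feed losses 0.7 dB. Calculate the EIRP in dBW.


Pt = 177.9 W = 22.5018 dBW
EIRP = Pt_dBW + Gt - losses = 22.5018 + 30.2 - 0.7 = 52.0018 dBW

52.0018 dBW


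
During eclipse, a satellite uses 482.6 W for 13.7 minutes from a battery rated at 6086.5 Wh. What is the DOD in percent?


E_used = P * t / 60 = 482.6 * 13.7 / 60 = 110.1937 Wh
DOD = E_used / E_total * 100 = 110.1937 / 6086.5 * 100
DOD = 1.8105 %

1.8105 %


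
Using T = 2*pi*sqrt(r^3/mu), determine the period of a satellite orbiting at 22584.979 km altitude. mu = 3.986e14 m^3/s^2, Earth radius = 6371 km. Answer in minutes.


r = 28955.9790 km = 2.8955979e+07 m
T = 2*pi*sqrt(r^3/mu) = 2*pi*sqrt(2.4278104e+22 / 3.986e14)
T = 49036.4024 s = 817.2734 min

817.2734 minutes


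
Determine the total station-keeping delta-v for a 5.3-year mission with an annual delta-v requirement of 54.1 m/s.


dV = rate * years = 54.1 * 5.3
dV = 286.7300 m/s

286.7300 m/s


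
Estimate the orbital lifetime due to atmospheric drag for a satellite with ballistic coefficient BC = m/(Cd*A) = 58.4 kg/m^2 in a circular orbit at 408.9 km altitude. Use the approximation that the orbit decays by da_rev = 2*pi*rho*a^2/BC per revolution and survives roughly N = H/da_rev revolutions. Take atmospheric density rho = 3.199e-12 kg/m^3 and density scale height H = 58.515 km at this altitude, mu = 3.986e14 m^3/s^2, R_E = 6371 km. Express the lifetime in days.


a = R_E + alt = 6779.9000 km = 6.7799e+06 m
da_rev = 2*pi*rho*a^2/BC = 2*pi*3.199e-12*(6.7799e+06)^2/58.4 = 15.820778 m per revolution
N = H/da_rev = 58515.0000 m / 15.820778 m = 3698.6171 revolutions
P = 2*pi*sqrt(a^3/mu) = 5555.7942 s
lifetime = N*P = 3698.6171 * 5555.7942 = 2.0548756e+07 s = 237.8328 days

237.8328 days


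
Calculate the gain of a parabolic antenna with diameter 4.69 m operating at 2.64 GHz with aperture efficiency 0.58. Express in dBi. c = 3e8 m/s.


lambda = c/f = 3e8 / 2.64e+09 = 0.1136364 m
G = eta*(pi*D/lambda)^2 = 0.58*(pi*4.69/0.1136364)^2
G = 9750.7668 (linear)
G = 10*log10(9750.7668) = 39.8904 dBi

39.8904 dBi


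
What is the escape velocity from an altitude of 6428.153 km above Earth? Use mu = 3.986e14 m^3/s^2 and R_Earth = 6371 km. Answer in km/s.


r = 6371.0 + 6428.153 = 12799.1530 km = 1.2799153e+07 m
v_esc = sqrt(2*mu/r) = sqrt(2*3.986e14 / 1.2799153e+07)
v_esc = 7892.1082 m/s = 7.8921 km/s

7.8921 km/s


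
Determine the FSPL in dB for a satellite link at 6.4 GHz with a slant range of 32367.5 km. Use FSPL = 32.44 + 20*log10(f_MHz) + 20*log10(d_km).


f = 6.4 GHz = 6400.0000 MHz
d = 32367.5 km
FSPL = 32.44 + 20*log10(6400.0000) + 20*log10(32367.5)
FSPL = 32.44 + 76.1236 + 90.2022
FSPL = 198.7658 dB

198.7658 dB


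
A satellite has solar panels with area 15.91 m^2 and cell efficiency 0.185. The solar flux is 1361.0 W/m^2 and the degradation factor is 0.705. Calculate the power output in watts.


P = area * eta * S * degradation
P = 15.91 * 0.185 * 1361.0 * 0.705
P = 2824.1590 W

2824.1590 W


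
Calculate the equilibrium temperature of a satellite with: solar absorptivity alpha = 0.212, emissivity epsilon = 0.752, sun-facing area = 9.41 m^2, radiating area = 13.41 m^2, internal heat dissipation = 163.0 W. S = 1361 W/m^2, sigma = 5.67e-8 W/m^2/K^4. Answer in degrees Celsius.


Numerator = alpha*S*A_sun + Q_int = 0.212*1361*9.41 + 163.0 = 2878.0861 W
Denominator = eps*sigma*A_rad = 0.752*5.67e-8*13.41 = 5.7178094e-07 W/K^4
T^4 = 5.0335468e+09 K^4
T = 266.3597 K = -6.7903 C

-6.7903 degrees Celsius


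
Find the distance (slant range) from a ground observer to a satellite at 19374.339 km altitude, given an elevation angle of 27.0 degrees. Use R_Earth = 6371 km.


h = 19374.339 km, el = 27.0 deg
d = -R_E*sin(el) + sqrt((R_E*sin(el))^2 + 2*R_E*h + h^2)
d = -6371.0000*sin(0.4712389) + sqrt((6371.0000*0.4539905)^2 + 2*6371.0000*19374.339 + 19374.339^2)
d = 22219.3502 km

22219.3502 km


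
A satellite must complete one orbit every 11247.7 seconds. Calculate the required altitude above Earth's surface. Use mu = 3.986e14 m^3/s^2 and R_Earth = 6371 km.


T = 11247.7 s
r = (mu*T^2/(4*pi^2))^(1/3) = (3.986e14 * 11247.7^2 / (4*pi^2))^(1/3)
r = 1.0850132e+07 m = 10850.1315 km
alt = r - R_E = 10850.1315 - 6371 = 4479.1315 km

4479.1315 km


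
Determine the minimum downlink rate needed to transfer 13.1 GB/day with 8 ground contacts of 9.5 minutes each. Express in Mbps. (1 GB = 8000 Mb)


total contact time = 8 * 9.5 * 60 = 4560.0000 s
data = 13.1 GB = 104800.0000 Mb
rate = 104800.0000 / 4560.0000 = 22.9825 Mbps

22.9825 Mbps


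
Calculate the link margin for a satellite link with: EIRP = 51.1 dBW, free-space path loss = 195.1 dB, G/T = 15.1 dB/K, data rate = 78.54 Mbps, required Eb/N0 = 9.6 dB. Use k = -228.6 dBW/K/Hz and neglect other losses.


C/N0 = EIRP - FSPL + G/T - k = 51.1 - 195.1 + 15.1 - (-228.6)
C/N0 = 99.7000 dB-Hz
R_b = 78.54 Mbps = 7.854e+07 bps -> 10*log10(R_b) = 78.9509 dB-Hz
Eb/N0 = C/N0 - 10*log10(R_b) = 99.7000 - 78.9509 = 20.7491 dB
Margin = Eb/N0 - Eb/N0_req = 20.7491 - 9.6 = 11.1491 dB (link closes)

11.1491 dB


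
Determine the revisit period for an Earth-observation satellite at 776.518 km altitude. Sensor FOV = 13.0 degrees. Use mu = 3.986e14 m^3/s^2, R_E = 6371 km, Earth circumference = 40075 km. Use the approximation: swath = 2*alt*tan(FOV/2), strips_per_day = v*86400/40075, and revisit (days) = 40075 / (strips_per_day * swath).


swath = 2*776.518*tan(0.1134464) = 176.9461 km
v = sqrt(mu/r) = 7467.7715 m/s = 7.4678 km/s
strips/day = v*86400/40075 = 7.4678*86400/40075 = 16.1002
coverage/day = strips * swath = 16.1002 * 176.9461 = 2848.8674 km
revisit = 40075 / 2848.8674 = 14.0670 days

14.0670 days


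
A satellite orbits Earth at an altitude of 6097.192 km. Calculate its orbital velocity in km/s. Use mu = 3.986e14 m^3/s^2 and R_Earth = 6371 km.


r = R_E + alt = 6371.0 + 6097.192 = 12468.1920 km = 1.2468192e+07 m
v = sqrt(mu/r) = sqrt(3.986e14 / 1.2468192e+07) = 5654.1445 m/s = 5.6541 km/s

5.6541 km/s


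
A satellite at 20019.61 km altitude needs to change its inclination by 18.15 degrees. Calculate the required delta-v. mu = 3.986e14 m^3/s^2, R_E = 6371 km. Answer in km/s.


r = 26390.6100 km = 2.639061e+07 m
V = sqrt(mu/r) = 3886.3681 m/s
di = 18.15 deg = 0.3167773 rad
dV = 2*V*sin(di/2) = 2*3886.3681*sin(0.1583886)
dV = 1225.9720 m/s = 1.2260 km/s

1.2260 km/s


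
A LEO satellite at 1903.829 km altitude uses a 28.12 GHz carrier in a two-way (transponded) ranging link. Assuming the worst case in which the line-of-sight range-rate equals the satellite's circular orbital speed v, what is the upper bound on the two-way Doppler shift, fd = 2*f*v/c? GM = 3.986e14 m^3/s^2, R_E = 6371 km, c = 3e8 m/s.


r = 8.274829e+06 m
v = sqrt(mu/r) = 6940.4740 m/s (worst-case radial velocity)
f = 28.12 GHz = 2.812e+10 Hz
fd = 2*f*v/c = 2*2.812e+10*6940.4740/3.0e+08
fd = 1.3011075e+06 Hz

1.3011e+06 Hz


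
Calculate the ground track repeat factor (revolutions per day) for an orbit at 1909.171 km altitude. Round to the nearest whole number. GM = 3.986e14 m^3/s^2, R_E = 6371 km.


r = 8.280171e+06 m
T = 2*pi*sqrt(r^3/mu) = 7498.4272 s = 124.9738 min
revs/day = 1440 / 124.9738 = 11.5224
Rounded: 12 revolutions per day

12 revolutions per day


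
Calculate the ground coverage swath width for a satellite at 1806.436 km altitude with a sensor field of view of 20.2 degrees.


FOV = 20.2 deg = 0.3525565 rad
swath = 2 * alt * tan(FOV/2) = 2 * 1806.436 * tan(0.1762783)
swath = 2 * 1806.436 * 0.1781271
swath = 643.5505 km

643.5505 km


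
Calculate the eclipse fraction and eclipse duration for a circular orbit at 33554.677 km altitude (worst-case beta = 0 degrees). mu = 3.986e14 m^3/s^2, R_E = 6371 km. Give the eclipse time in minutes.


r = 39925.6770 km
T = 1323.2393 min
Eclipse fraction = arcsin(R_E/r)/pi = arcsin(6371.0000/39925.6770)/pi
= arcsin(0.1595715)/pi = 0.05101125
Eclipse duration = 0.05101125 * 1323.2393 = 67.5001 min

67.5001 minutes


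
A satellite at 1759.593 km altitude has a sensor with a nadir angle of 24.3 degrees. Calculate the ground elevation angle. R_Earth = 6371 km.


r = R_E + alt = 8130.5930 km
Law of sines in the satellite / Earth-center / ground-point triangle:
  sin(nadir)/R_E = sin(90 + el)/r  =>  cos(el) = (r/R_E)*sin(nadir)
cos(el) = (8130.5930 / 6371.0000) * sin(24.3 deg) = 0.5251696
el = arccos(0.5251696) = 58.3203 deg
(Earth-central angle = 90 - nadir - el = 7.3797 deg)

58.3203 degrees


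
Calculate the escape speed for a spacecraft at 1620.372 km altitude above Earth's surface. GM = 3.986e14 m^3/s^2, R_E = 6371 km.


r = 6371.0 + 1620.372 = 7991.3720 km = 7.991372e+06 m
v_esc = sqrt(2*mu/r) = sqrt(2*3.986e14 / 7.991372e+06)
v_esc = 9987.8721 m/s = 9.9879 km/s

9.9879 km/s


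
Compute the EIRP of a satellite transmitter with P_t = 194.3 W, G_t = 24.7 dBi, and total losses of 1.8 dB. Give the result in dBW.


Pt = 194.3 W = 22.8847 dBW
EIRP = Pt_dBW + Gt - losses = 22.8847 + 24.7 - 1.8 = 45.7847 dBW

45.7847 dBW


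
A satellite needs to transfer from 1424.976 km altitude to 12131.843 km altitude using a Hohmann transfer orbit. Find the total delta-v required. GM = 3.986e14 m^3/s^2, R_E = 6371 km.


r1 = 7795.9760 km = 7.795976e+06 m
r2 = 18502.8430 km = 1.8502843e+07 m
dv1 = sqrt(mu/r1)*(sqrt(2*r2/(r1+r2)) - 1) = 1331.5738 m/s
dv2 = sqrt(mu/r2)*(1 - sqrt(2*r1/(r1+r2))) = 1067.5938 m/s
total dv = |dv1| + |dv2| = 1331.5738 + 1067.5938 = 2399.1676 m/s = 2.3992 km/s

2.3992 km/s


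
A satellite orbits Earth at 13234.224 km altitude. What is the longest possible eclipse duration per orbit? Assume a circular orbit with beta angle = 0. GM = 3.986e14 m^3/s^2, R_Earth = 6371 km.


r = 19605.2240 km
T = 455.3210 min
Eclipse fraction = arcsin(R_E/r)/pi = arcsin(6371.0000/19605.2240)/pi
= arcsin(0.3249644)/pi = 0.1053523
Eclipse duration = 0.1053523 * 455.3210 = 47.9691 min

47.9691 minutes


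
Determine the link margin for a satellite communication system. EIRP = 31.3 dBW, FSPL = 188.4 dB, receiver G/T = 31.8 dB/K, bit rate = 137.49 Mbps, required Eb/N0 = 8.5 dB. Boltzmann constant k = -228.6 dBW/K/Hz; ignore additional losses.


C/N0 = EIRP - FSPL + G/T - k = 31.3 - 188.4 + 31.8 - (-228.6)
C/N0 = 103.3000 dB-Hz
R_b = 137.49 Mbps = 1.3749e+08 bps -> 10*log10(R_b) = 81.3827 dB-Hz
Eb/N0 = C/N0 - 10*log10(R_b) = 103.3000 - 81.3827 = 21.9173 dB
Margin = Eb/N0 - Eb/N0_req = 21.9173 - 8.5 = 13.4173 dB (link closes)

13.4173 dB


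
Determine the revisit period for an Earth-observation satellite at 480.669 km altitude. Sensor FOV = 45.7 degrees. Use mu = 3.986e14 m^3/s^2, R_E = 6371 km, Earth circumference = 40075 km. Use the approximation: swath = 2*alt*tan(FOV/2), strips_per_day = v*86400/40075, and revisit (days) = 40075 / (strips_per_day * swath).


swath = 2*480.669*tan(0.3988077) = 405.0968 km
v = sqrt(mu/r) = 7627.2935 m/s = 7.6273 km/s
strips/day = v*86400/40075 = 7.6273*86400/40075 = 16.4441
coverage/day = strips * swath = 16.4441 * 405.0968 = 6661.4611 km
revisit = 40075 / 6661.4611 = 6.0159 days

6.0159 days


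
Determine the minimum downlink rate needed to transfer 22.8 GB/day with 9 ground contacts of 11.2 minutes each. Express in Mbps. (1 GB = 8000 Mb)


total contact time = 9 * 11.2 * 60 = 6048.0000 s
data = 22.8 GB = 182400.0000 Mb
rate = 182400.0000 / 6048.0000 = 30.1587 Mbps

30.1587 Mbps


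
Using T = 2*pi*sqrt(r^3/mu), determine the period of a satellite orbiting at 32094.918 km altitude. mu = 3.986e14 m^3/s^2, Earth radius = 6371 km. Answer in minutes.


r = 38465.9180 km = 3.8465918e+07 m
T = 2*pi*sqrt(r^3/mu) = 2*pi*sqrt(5.6915205e+22 / 3.986e14)
T = 75080.1918 s = 1251.3365 min

1251.3365 minutes


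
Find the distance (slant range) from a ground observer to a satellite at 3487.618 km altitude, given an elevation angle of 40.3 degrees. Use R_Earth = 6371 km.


h = 3487.618 km, el = 40.3 deg
d = -R_E*sin(el) + sqrt((R_E*sin(el))^2 + 2*R_E*h + h^2)
d = -6371.0000*sin(0.7033677) + sqrt((6371.0000*0.6467898)^2 + 2*6371.0000*3487.618 + 3487.618^2)
d = 4457.3474 km

4457.3474 km


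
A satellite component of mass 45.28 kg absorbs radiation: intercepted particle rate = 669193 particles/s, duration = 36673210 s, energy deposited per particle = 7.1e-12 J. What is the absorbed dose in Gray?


Total energy deposited = rate * time * E_per
  = 669193 * 36673210 * 7.1e-12 = 174.2443 J
Dose = E_total / mass = 174.2443 / 45.28
Dose = 3.8482 Gy

3.8482 Gy


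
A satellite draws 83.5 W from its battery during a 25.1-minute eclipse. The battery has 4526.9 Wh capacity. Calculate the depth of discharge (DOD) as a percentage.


E_used = P * t / 60 = 83.5 * 25.1 / 60 = 34.9308 Wh
DOD = E_used / E_total * 100 = 34.9308 / 4526.9 * 100
DOD = 0.7716281 %

0.7716 %


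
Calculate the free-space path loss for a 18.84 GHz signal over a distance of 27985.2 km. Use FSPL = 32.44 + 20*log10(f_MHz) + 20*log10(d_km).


f = 18.84 GHz = 18840.0000 MHz
d = 27985.2 km
FSPL = 32.44 + 20*log10(18840.0000) + 20*log10(27985.2)
FSPL = 32.44 + 85.5016 + 88.9386
FSPL = 206.8802 dB

206.8802 dB


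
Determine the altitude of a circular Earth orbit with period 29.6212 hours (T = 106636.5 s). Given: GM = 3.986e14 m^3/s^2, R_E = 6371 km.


T = 106636.5 s
r = (mu*T^2/(4*pi^2))^(1/3) = (3.986e14 * 106636.5^2 / (4*pi^2))^(1/3)
r = 4.8603003e+07 m = 48603.0034 km
alt = r - R_E = 48603.0034 - 6371 = 42232.0034 km

42232.0034 km


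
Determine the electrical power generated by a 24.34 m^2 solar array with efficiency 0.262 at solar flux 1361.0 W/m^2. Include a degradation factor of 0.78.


P = area * eta * S * degradation
P = 24.34 * 0.262 * 1361.0 * 0.78
P = 6769.7806 W

6769.7806 W


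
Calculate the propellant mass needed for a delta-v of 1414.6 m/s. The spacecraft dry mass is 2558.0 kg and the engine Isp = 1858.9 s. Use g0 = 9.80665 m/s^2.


ve = Isp * g0 = 1858.9 * 9.80665 = 18229.581685 m/s
mass ratio = exp(dv/ve) = exp(1414.6/18229.581685) = 1.08068937
m_prop = m_dry * (mr - 1) = 2558.0 * (1.08068937 - 1)
m_prop = 206.4034 kg

206.4034 kg


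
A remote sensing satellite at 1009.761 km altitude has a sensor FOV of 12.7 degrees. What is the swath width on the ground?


FOV = 12.7 deg = 0.2216568 rad
swath = 2 * alt * tan(FOV/2) = 2 * 1009.761 * tan(0.1108284)
swath = 2 * 1009.761 * 0.1112844
swath = 224.7413 km

224.7413 km


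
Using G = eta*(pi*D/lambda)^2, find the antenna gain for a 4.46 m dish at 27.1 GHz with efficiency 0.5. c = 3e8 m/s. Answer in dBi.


lambda = c/f = 3e8 / 2.71e+10 = 0.01107011 m
G = eta*(pi*D/lambda)^2 = 0.5*(pi*4.46/0.01107011)^2
G = 801005.5762 (linear)
G = 10*log10(801005.5762) = 59.0364 dBi

59.0364 dBi


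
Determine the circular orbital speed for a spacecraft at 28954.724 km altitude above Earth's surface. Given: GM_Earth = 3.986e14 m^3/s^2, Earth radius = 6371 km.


r = R_E + alt = 6371.0 + 28954.724 = 35325.7240 km = 3.5325724e+07 m
v = sqrt(mu/r) = sqrt(3.986e14 / 3.5325724e+07) = 3359.1014 m/s = 3.3591 km/s

3.3591 km/s


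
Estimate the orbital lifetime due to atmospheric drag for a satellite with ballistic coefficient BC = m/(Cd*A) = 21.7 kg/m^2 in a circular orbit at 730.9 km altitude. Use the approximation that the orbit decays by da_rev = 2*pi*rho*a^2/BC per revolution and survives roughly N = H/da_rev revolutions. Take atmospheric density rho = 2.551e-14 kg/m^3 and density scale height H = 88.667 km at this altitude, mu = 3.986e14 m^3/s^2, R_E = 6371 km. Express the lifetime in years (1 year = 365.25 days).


a = R_E + alt = 7101.9000 km = 7.1019e+06 m
da_rev = 2*pi*rho*a^2/BC = 2*pi*2.551e-14*(7.1019e+06)^2/21.7 = 0.372545823 m per revolution
N = H/da_rev = 88667.0000 m / 0.372545823 m = 238002.9367 revolutions
P = 2*pi*sqrt(a^3/mu) = 5956.2518 s
lifetime = N*P = 238002.9367 * 5956.2518 = 1.4176054e+09 s = 16407.4702 days
years = 16407.4702 / 365.25 = 44.9212 years

44.9212 years


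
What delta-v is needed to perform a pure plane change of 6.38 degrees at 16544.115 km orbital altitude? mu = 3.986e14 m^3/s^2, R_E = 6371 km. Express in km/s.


r = 22915.1150 km = 2.2915115e+07 m
V = sqrt(mu/r) = 4170.6873 m/s
di = 6.38 deg = 0.111352 rad
dV = 2*V*sin(di/2) = 2*4170.6873*sin(0.055676)
dV = 464.1745 m/s = 0.4641745 km/s

0.4642 km/s


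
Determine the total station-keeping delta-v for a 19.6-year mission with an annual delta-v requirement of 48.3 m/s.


dV = rate * years = 48.3 * 19.6
dV = 946.6800 m/s

946.6800 m/s


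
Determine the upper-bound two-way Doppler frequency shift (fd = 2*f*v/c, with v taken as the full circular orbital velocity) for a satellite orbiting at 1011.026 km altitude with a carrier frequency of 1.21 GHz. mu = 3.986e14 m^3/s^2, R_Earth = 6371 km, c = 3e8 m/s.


r = 7.382026e+06 m
v = sqrt(mu/r) = 7348.1982 m/s (worst-case radial velocity)
f = 1.21 GHz = 1.21e+09 Hz
fd = 2*f*v/c = 2*1.21e+09*7348.1982/3.0e+08
fd = 59275.4655 Hz

59275.4655 Hz


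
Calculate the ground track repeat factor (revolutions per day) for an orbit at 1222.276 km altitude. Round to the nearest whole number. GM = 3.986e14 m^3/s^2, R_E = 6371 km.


r = 7.593276e+06 m
T = 2*pi*sqrt(r^3/mu) = 6584.9882 s = 109.7498 min
revs/day = 1440 / 109.7498 = 13.1208
Rounded: 13 revolutions per day

13 revolutions per day


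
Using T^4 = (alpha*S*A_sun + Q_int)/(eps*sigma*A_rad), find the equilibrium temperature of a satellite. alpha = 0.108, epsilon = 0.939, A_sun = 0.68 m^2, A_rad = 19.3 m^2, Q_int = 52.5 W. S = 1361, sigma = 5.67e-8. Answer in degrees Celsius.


Numerator = alpha*S*A_sun + Q_int = 0.108*1361*0.68 + 52.5 = 152.4518 W
Denominator = eps*sigma*A_rad = 0.939*5.67e-8*19.3 = 1.0275571e-06 W/K^4
T^4 = 1.4836338e+08 K^4
T = 110.3651 K = -162.7849 C

-162.7849 degrees Celsius


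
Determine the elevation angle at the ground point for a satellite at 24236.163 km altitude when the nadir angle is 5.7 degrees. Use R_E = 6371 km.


r = R_E + alt = 30607.1630 km
Law of sines in the satellite / Earth-center / ground-point triangle:
  sin(nadir)/R_E = sin(90 + el)/r  =>  cos(el) = (r/R_E)*sin(nadir)
cos(el) = (30607.1630 / 6371.0000) * sin(5.7 deg) = 0.4771458
el = arccos(0.4771458) = 61.5008 deg
(Earth-central angle = 90 - nadir - el = 22.7992 deg)

61.5008 degrees


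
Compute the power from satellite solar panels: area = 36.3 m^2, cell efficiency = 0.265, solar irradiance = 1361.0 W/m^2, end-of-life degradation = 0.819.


P = area * eta * S * degradation
P = 36.3 * 0.265 * 1361.0 * 0.819
P = 10722.4623 W

10722.4623 W


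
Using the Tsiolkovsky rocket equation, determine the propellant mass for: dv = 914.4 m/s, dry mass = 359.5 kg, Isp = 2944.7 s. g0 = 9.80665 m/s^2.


ve = Isp * g0 = 2944.7 * 9.80665 = 28877.642255 m/s
mass ratio = exp(dv/ve) = exp(914.4/28877.642255) = 1.03217129
m_prop = m_dry * (mr - 1) = 359.5 * (1.03217129 - 1)
m_prop = 11.5656 kg

11.5656 kg


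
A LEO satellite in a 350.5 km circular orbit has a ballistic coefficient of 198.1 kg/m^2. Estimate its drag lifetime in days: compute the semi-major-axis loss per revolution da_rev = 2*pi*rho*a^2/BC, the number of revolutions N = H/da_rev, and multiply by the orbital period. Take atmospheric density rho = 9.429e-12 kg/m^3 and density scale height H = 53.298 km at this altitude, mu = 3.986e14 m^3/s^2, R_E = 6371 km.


a = R_E + alt = 6721.5000 km = 6.7215e+06 m
da_rev = 2*pi*rho*a^2/BC = 2*pi*9.429e-12*(6.7215e+06)^2/198.1 = 13.511185 m per revolution
N = H/da_rev = 53298.0000 m / 13.511185 m = 3944.7318 revolutions
P = 2*pi*sqrt(a^3/mu) = 5484.1652 s
lifetime = N*P = 3944.7318 * 5484.1652 = 2.1633561e+07 s = 250.3884 days

250.3884 days


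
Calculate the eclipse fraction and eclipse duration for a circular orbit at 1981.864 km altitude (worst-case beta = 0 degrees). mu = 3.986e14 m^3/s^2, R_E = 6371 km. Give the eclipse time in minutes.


r = 8352.8640 km
T = 126.6231 min
Eclipse fraction = arcsin(R_E/r)/pi = arcsin(6371.0000/8352.8640)/pi
= arcsin(0.7627324)/pi = 0.2761426
Eclipse duration = 0.2761426 * 126.6231 = 34.9660 min

34.9660 minutes


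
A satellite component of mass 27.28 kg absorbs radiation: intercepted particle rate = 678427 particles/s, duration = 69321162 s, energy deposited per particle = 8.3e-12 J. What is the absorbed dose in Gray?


Total energy deposited = rate * time * E_per
  = 678427 * 69321162 * 8.3e-12 = 390.3436 J
Dose = E_total / mass = 390.3436 / 27.28
Dose = 14.3088 Gy

14.3088 Gy


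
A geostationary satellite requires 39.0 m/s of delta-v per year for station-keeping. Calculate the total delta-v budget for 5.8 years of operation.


dV = rate * years = 39.0 * 5.8
dV = 226.2000 m/s

226.2000 m/s


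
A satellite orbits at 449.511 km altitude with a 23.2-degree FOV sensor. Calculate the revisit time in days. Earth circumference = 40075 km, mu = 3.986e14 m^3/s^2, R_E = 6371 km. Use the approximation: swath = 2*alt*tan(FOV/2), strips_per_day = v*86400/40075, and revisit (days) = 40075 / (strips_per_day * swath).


swath = 2*449.511*tan(0.2024582) = 184.5427 km
v = sqrt(mu/r) = 7644.6955 m/s = 7.6447 km/s
strips/day = v*86400/40075 = 7.6447*86400/40075 = 16.4816
coverage/day = strips * swath = 16.4816 * 184.5427 = 3041.5664 km
revisit = 40075 / 3041.5664 = 13.1758 days

13.1758 days


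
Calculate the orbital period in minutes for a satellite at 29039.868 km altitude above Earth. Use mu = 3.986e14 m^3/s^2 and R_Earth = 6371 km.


r = 35410.8680 km = 3.5410868e+07 m
T = 2*pi*sqrt(r^3/mu) = 2*pi*sqrt(4.4402735e+22 / 3.986e14)
T = 66315.6575 s = 1105.2610 min

1105.2610 minutes
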